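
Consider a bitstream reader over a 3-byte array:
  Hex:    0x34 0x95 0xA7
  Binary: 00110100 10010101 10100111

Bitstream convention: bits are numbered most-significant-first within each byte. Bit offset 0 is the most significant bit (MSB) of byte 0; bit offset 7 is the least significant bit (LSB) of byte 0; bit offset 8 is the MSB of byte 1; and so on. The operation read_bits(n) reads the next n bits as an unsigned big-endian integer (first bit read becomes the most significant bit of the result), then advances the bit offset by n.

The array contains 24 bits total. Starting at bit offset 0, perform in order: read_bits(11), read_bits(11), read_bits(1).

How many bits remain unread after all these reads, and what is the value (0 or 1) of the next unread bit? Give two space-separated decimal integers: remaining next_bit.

Answer: 1 1

Derivation:
Read 1: bits[0:11] width=11 -> value=420 (bin 00110100100); offset now 11 = byte 1 bit 3; 13 bits remain
Read 2: bits[11:22] width=11 -> value=1385 (bin 10101101001); offset now 22 = byte 2 bit 6; 2 bits remain
Read 3: bits[22:23] width=1 -> value=1 (bin 1); offset now 23 = byte 2 bit 7; 1 bits remain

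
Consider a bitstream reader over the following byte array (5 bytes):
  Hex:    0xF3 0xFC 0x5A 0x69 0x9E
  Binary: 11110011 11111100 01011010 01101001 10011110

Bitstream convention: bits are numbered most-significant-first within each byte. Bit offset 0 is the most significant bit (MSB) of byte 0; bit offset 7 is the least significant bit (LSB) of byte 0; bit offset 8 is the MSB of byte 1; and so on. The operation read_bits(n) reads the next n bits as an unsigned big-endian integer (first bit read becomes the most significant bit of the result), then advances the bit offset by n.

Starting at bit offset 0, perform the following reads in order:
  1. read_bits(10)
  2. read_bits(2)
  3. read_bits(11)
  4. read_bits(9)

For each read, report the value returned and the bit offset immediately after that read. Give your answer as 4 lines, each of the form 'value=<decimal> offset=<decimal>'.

Read 1: bits[0:10] width=10 -> value=975 (bin 1111001111); offset now 10 = byte 1 bit 2; 30 bits remain
Read 2: bits[10:12] width=2 -> value=3 (bin 11); offset now 12 = byte 1 bit 4; 28 bits remain
Read 3: bits[12:23] width=11 -> value=1581 (bin 11000101101); offset now 23 = byte 2 bit 7; 17 bits remain
Read 4: bits[23:32] width=9 -> value=105 (bin 001101001); offset now 32 = byte 4 bit 0; 8 bits remain

Answer: value=975 offset=10
value=3 offset=12
value=1581 offset=23
value=105 offset=32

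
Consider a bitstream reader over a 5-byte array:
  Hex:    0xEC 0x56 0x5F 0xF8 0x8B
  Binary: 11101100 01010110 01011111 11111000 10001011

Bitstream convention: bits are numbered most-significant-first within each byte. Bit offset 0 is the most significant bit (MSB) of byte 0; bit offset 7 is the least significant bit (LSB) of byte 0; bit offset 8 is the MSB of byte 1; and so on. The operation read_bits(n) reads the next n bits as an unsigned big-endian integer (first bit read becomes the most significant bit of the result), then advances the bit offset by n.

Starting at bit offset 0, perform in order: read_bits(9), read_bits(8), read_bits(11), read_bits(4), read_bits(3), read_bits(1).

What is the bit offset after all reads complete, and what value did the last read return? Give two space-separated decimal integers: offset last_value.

Answer: 36 0

Derivation:
Read 1: bits[0:9] width=9 -> value=472 (bin 111011000); offset now 9 = byte 1 bit 1; 31 bits remain
Read 2: bits[9:17] width=8 -> value=172 (bin 10101100); offset now 17 = byte 2 bit 1; 23 bits remain
Read 3: bits[17:28] width=11 -> value=1535 (bin 10111111111); offset now 28 = byte 3 bit 4; 12 bits remain
Read 4: bits[28:32] width=4 -> value=8 (bin 1000); offset now 32 = byte 4 bit 0; 8 bits remain
Read 5: bits[32:35] width=3 -> value=4 (bin 100); offset now 35 = byte 4 bit 3; 5 bits remain
Read 6: bits[35:36] width=1 -> value=0 (bin 0); offset now 36 = byte 4 bit 4; 4 bits remain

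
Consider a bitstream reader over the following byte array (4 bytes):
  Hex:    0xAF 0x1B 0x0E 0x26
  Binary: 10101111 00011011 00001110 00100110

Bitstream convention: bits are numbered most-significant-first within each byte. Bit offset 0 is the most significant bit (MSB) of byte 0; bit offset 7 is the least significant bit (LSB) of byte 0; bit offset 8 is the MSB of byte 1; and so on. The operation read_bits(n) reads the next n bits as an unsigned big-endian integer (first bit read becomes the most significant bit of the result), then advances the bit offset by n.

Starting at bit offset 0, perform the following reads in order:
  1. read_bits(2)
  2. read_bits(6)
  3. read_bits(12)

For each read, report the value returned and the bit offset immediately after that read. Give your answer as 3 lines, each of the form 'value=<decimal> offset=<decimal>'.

Answer: value=2 offset=2
value=47 offset=8
value=432 offset=20

Derivation:
Read 1: bits[0:2] width=2 -> value=2 (bin 10); offset now 2 = byte 0 bit 2; 30 bits remain
Read 2: bits[2:8] width=6 -> value=47 (bin 101111); offset now 8 = byte 1 bit 0; 24 bits remain
Read 3: bits[8:20] width=12 -> value=432 (bin 000110110000); offset now 20 = byte 2 bit 4; 12 bits remain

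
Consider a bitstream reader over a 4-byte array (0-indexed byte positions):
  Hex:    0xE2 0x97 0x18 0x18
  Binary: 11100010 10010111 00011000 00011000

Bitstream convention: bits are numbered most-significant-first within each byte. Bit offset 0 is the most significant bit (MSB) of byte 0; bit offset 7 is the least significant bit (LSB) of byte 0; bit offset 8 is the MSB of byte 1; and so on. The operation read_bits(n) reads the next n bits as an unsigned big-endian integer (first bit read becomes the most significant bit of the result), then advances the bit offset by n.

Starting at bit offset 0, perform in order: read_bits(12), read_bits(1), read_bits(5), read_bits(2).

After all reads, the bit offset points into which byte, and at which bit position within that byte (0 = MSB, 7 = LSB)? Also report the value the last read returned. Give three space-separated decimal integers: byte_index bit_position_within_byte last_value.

Read 1: bits[0:12] width=12 -> value=3625 (bin 111000101001); offset now 12 = byte 1 bit 4; 20 bits remain
Read 2: bits[12:13] width=1 -> value=0 (bin 0); offset now 13 = byte 1 bit 5; 19 bits remain
Read 3: bits[13:18] width=5 -> value=28 (bin 11100); offset now 18 = byte 2 bit 2; 14 bits remain
Read 4: bits[18:20] width=2 -> value=1 (bin 01); offset now 20 = byte 2 bit 4; 12 bits remain

Answer: 2 4 1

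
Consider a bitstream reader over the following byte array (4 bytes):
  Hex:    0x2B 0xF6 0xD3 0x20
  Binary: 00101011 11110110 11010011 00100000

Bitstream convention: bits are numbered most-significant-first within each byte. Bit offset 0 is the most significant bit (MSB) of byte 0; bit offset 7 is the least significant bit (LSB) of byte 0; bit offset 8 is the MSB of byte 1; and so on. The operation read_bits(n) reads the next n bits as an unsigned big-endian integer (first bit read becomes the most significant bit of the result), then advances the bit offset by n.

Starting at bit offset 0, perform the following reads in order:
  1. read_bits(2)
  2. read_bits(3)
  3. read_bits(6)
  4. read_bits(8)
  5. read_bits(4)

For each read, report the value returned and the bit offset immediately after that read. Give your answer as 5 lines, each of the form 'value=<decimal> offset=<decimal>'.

Answer: value=0 offset=2
value=5 offset=5
value=31 offset=11
value=182 offset=19
value=9 offset=23

Derivation:
Read 1: bits[0:2] width=2 -> value=0 (bin 00); offset now 2 = byte 0 bit 2; 30 bits remain
Read 2: bits[2:5] width=3 -> value=5 (bin 101); offset now 5 = byte 0 bit 5; 27 bits remain
Read 3: bits[5:11] width=6 -> value=31 (bin 011111); offset now 11 = byte 1 bit 3; 21 bits remain
Read 4: bits[11:19] width=8 -> value=182 (bin 10110110); offset now 19 = byte 2 bit 3; 13 bits remain
Read 5: bits[19:23] width=4 -> value=9 (bin 1001); offset now 23 = byte 2 bit 7; 9 bits remain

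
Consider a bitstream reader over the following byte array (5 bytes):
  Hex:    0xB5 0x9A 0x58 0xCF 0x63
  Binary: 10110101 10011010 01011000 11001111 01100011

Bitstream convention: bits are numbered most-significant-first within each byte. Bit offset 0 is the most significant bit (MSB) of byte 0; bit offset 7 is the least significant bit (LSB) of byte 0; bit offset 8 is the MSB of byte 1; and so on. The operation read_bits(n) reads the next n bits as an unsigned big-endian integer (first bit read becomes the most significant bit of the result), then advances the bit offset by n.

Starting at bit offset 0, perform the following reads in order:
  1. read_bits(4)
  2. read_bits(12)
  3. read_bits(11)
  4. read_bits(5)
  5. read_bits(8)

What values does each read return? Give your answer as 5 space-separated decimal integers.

Read 1: bits[0:4] width=4 -> value=11 (bin 1011); offset now 4 = byte 0 bit 4; 36 bits remain
Read 2: bits[4:16] width=12 -> value=1434 (bin 010110011010); offset now 16 = byte 2 bit 0; 24 bits remain
Read 3: bits[16:27] width=11 -> value=710 (bin 01011000110); offset now 27 = byte 3 bit 3; 13 bits remain
Read 4: bits[27:32] width=5 -> value=15 (bin 01111); offset now 32 = byte 4 bit 0; 8 bits remain
Read 5: bits[32:40] width=8 -> value=99 (bin 01100011); offset now 40 = byte 5 bit 0; 0 bits remain

Answer: 11 1434 710 15 99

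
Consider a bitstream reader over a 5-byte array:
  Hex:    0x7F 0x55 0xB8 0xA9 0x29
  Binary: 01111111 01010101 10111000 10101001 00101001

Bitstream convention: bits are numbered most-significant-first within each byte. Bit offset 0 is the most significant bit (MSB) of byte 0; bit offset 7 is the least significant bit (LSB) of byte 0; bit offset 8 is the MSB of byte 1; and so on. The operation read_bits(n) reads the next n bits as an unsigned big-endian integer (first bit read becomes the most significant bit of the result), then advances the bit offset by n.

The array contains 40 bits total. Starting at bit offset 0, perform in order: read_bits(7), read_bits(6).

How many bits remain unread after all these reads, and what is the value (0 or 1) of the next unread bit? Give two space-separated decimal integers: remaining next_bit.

Read 1: bits[0:7] width=7 -> value=63 (bin 0111111); offset now 7 = byte 0 bit 7; 33 bits remain
Read 2: bits[7:13] width=6 -> value=42 (bin 101010); offset now 13 = byte 1 bit 5; 27 bits remain

Answer: 27 1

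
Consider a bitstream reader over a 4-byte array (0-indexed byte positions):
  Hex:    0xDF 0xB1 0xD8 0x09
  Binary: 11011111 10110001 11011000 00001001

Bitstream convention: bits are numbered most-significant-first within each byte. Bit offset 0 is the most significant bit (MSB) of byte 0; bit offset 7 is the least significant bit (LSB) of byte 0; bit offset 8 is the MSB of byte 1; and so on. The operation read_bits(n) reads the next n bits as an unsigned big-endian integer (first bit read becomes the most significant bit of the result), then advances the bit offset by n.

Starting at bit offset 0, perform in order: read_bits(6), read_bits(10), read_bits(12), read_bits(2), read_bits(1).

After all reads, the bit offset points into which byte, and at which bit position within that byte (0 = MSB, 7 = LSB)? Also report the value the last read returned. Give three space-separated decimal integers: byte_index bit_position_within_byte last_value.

Answer: 3 7 0

Derivation:
Read 1: bits[0:6] width=6 -> value=55 (bin 110111); offset now 6 = byte 0 bit 6; 26 bits remain
Read 2: bits[6:16] width=10 -> value=945 (bin 1110110001); offset now 16 = byte 2 bit 0; 16 bits remain
Read 3: bits[16:28] width=12 -> value=3456 (bin 110110000000); offset now 28 = byte 3 bit 4; 4 bits remain
Read 4: bits[28:30] width=2 -> value=2 (bin 10); offset now 30 = byte 3 bit 6; 2 bits remain
Read 5: bits[30:31] width=1 -> value=0 (bin 0); offset now 31 = byte 3 bit 7; 1 bits remain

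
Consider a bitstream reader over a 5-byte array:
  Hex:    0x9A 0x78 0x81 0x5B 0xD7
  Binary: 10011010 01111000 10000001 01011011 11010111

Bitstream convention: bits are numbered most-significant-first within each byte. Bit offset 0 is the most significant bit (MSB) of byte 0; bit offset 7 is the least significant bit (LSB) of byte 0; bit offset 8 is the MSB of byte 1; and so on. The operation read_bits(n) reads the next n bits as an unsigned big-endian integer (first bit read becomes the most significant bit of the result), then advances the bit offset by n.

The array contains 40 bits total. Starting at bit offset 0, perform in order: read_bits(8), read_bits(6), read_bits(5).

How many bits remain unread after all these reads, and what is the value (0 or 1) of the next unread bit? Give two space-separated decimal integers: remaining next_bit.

Answer: 21 0

Derivation:
Read 1: bits[0:8] width=8 -> value=154 (bin 10011010); offset now 8 = byte 1 bit 0; 32 bits remain
Read 2: bits[8:14] width=6 -> value=30 (bin 011110); offset now 14 = byte 1 bit 6; 26 bits remain
Read 3: bits[14:19] width=5 -> value=4 (bin 00100); offset now 19 = byte 2 bit 3; 21 bits remain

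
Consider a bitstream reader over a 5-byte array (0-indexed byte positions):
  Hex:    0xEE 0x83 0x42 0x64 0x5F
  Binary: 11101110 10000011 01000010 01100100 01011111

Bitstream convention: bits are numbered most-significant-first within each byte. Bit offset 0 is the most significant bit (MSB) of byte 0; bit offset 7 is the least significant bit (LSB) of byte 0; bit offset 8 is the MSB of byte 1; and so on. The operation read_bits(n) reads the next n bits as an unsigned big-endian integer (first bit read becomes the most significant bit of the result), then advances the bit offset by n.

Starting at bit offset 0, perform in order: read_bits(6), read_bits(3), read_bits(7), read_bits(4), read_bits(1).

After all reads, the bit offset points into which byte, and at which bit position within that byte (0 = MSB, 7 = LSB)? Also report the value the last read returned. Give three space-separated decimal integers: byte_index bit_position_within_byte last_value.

Read 1: bits[0:6] width=6 -> value=59 (bin 111011); offset now 6 = byte 0 bit 6; 34 bits remain
Read 2: bits[6:9] width=3 -> value=5 (bin 101); offset now 9 = byte 1 bit 1; 31 bits remain
Read 3: bits[9:16] width=7 -> value=3 (bin 0000011); offset now 16 = byte 2 bit 0; 24 bits remain
Read 4: bits[16:20] width=4 -> value=4 (bin 0100); offset now 20 = byte 2 bit 4; 20 bits remain
Read 5: bits[20:21] width=1 -> value=0 (bin 0); offset now 21 = byte 2 bit 5; 19 bits remain

Answer: 2 5 0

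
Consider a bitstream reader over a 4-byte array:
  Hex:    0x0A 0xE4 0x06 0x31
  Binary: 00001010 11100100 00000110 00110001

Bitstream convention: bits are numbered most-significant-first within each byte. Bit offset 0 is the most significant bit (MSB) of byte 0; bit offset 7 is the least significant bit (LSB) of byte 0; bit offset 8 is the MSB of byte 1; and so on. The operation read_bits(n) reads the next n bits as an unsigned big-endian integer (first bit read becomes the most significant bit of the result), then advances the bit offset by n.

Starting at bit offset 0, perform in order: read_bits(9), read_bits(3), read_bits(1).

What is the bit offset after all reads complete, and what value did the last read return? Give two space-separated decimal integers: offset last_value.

Read 1: bits[0:9] width=9 -> value=21 (bin 000010101); offset now 9 = byte 1 bit 1; 23 bits remain
Read 2: bits[9:12] width=3 -> value=6 (bin 110); offset now 12 = byte 1 bit 4; 20 bits remain
Read 3: bits[12:13] width=1 -> value=0 (bin 0); offset now 13 = byte 1 bit 5; 19 bits remain

Answer: 13 0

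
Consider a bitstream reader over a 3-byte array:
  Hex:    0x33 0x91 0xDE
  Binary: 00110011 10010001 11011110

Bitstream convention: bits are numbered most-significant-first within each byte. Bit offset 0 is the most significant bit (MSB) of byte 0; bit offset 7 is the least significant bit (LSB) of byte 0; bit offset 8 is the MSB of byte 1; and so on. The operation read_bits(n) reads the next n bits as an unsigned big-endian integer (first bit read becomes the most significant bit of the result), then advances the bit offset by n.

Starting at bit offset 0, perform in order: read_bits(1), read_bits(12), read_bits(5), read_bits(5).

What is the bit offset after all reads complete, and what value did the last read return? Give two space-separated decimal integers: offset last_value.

Answer: 23 15

Derivation:
Read 1: bits[0:1] width=1 -> value=0 (bin 0); offset now 1 = byte 0 bit 1; 23 bits remain
Read 2: bits[1:13] width=12 -> value=1650 (bin 011001110010); offset now 13 = byte 1 bit 5; 11 bits remain
Read 3: bits[13:18] width=5 -> value=7 (bin 00111); offset now 18 = byte 2 bit 2; 6 bits remain
Read 4: bits[18:23] width=5 -> value=15 (bin 01111); offset now 23 = byte 2 bit 7; 1 bits remain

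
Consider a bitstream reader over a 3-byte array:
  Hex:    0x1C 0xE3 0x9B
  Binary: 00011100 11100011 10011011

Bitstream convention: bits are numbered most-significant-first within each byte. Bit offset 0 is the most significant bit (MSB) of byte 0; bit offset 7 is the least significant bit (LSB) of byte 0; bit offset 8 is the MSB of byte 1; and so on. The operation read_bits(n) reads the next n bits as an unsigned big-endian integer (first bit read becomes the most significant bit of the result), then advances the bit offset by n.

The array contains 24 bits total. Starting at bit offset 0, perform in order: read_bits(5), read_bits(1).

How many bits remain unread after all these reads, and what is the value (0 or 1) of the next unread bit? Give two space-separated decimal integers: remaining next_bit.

Read 1: bits[0:5] width=5 -> value=3 (bin 00011); offset now 5 = byte 0 bit 5; 19 bits remain
Read 2: bits[5:6] width=1 -> value=1 (bin 1); offset now 6 = byte 0 bit 6; 18 bits remain

Answer: 18 0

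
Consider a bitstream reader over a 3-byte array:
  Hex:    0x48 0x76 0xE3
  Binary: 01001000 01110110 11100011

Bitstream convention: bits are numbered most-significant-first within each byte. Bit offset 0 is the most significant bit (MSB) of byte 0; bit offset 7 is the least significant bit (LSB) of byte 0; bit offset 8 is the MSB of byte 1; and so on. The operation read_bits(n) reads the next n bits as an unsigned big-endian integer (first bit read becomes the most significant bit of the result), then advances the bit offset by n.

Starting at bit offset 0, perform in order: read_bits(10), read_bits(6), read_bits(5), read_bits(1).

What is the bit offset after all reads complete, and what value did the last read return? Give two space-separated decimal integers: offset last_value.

Answer: 22 0

Derivation:
Read 1: bits[0:10] width=10 -> value=289 (bin 0100100001); offset now 10 = byte 1 bit 2; 14 bits remain
Read 2: bits[10:16] width=6 -> value=54 (bin 110110); offset now 16 = byte 2 bit 0; 8 bits remain
Read 3: bits[16:21] width=5 -> value=28 (bin 11100); offset now 21 = byte 2 bit 5; 3 bits remain
Read 4: bits[21:22] width=1 -> value=0 (bin 0); offset now 22 = byte 2 bit 6; 2 bits remain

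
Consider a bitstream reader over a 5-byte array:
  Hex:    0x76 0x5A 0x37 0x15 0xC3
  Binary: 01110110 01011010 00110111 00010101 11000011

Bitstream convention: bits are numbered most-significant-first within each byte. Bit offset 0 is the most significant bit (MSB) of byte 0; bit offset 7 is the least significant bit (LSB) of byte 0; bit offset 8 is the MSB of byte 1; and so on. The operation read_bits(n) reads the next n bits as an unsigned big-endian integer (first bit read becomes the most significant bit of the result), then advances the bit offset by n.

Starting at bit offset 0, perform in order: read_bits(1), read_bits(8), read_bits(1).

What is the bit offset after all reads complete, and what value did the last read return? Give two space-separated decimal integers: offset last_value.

Read 1: bits[0:1] width=1 -> value=0 (bin 0); offset now 1 = byte 0 bit 1; 39 bits remain
Read 2: bits[1:9] width=8 -> value=236 (bin 11101100); offset now 9 = byte 1 bit 1; 31 bits remain
Read 3: bits[9:10] width=1 -> value=1 (bin 1); offset now 10 = byte 1 bit 2; 30 bits remain

Answer: 10 1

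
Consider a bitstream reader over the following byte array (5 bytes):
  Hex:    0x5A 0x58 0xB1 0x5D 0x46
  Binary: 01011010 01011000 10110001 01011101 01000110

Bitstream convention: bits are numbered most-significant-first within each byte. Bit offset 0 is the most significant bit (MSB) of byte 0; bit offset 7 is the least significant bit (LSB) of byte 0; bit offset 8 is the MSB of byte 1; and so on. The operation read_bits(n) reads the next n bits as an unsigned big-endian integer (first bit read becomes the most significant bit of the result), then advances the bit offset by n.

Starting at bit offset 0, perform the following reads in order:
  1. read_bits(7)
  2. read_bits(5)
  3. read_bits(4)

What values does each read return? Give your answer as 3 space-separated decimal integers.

Answer: 45 5 8

Derivation:
Read 1: bits[0:7] width=7 -> value=45 (bin 0101101); offset now 7 = byte 0 bit 7; 33 bits remain
Read 2: bits[7:12] width=5 -> value=5 (bin 00101); offset now 12 = byte 1 bit 4; 28 bits remain
Read 3: bits[12:16] width=4 -> value=8 (bin 1000); offset now 16 = byte 2 bit 0; 24 bits remain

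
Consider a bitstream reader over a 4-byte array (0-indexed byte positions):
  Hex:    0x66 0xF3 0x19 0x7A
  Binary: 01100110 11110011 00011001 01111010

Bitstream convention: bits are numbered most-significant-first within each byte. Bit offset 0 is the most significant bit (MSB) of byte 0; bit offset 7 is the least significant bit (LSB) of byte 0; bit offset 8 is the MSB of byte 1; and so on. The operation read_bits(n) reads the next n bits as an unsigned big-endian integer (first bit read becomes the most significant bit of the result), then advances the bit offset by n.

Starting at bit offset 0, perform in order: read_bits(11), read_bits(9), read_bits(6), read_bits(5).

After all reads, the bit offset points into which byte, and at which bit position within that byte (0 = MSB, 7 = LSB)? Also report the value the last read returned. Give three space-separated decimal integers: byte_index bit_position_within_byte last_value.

Read 1: bits[0:11] width=11 -> value=823 (bin 01100110111); offset now 11 = byte 1 bit 3; 21 bits remain
Read 2: bits[11:20] width=9 -> value=305 (bin 100110001); offset now 20 = byte 2 bit 4; 12 bits remain
Read 3: bits[20:26] width=6 -> value=37 (bin 100101); offset now 26 = byte 3 bit 2; 6 bits remain
Read 4: bits[26:31] width=5 -> value=29 (bin 11101); offset now 31 = byte 3 bit 7; 1 bits remain

Answer: 3 7 29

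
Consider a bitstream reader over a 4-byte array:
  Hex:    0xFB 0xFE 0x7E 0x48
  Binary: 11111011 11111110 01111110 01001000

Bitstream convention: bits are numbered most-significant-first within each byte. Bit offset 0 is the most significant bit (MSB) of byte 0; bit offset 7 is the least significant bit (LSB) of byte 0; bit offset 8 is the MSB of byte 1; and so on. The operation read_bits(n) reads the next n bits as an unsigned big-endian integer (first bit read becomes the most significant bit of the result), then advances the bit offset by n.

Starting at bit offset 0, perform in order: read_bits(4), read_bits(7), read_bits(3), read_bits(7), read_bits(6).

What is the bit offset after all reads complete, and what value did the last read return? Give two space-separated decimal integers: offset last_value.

Answer: 27 50

Derivation:
Read 1: bits[0:4] width=4 -> value=15 (bin 1111); offset now 4 = byte 0 bit 4; 28 bits remain
Read 2: bits[4:11] width=7 -> value=95 (bin 1011111); offset now 11 = byte 1 bit 3; 21 bits remain
Read 3: bits[11:14] width=3 -> value=7 (bin 111); offset now 14 = byte 1 bit 6; 18 bits remain
Read 4: bits[14:21] width=7 -> value=79 (bin 1001111); offset now 21 = byte 2 bit 5; 11 bits remain
Read 5: bits[21:27] width=6 -> value=50 (bin 110010); offset now 27 = byte 3 bit 3; 5 bits remain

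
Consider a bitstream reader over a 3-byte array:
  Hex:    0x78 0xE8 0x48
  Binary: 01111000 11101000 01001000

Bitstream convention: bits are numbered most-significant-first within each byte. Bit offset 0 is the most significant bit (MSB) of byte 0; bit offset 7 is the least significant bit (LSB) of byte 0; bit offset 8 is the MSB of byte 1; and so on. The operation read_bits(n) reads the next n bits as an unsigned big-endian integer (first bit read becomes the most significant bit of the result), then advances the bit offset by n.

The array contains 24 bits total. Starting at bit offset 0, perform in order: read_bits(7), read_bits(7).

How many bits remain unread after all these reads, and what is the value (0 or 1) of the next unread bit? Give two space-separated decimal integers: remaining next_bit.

Read 1: bits[0:7] width=7 -> value=60 (bin 0111100); offset now 7 = byte 0 bit 7; 17 bits remain
Read 2: bits[7:14] width=7 -> value=58 (bin 0111010); offset now 14 = byte 1 bit 6; 10 bits remain

Answer: 10 0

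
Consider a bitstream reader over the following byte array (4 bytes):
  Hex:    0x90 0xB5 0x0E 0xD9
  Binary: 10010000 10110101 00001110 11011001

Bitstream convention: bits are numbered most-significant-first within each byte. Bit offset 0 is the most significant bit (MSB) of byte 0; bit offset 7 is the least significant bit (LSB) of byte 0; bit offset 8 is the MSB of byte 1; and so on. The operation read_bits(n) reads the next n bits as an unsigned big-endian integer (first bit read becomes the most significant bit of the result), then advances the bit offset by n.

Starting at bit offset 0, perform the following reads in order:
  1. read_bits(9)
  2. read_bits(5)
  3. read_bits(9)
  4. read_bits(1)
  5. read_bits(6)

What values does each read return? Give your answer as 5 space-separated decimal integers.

Answer: 289 13 135 0 54

Derivation:
Read 1: bits[0:9] width=9 -> value=289 (bin 100100001); offset now 9 = byte 1 bit 1; 23 bits remain
Read 2: bits[9:14] width=5 -> value=13 (bin 01101); offset now 14 = byte 1 bit 6; 18 bits remain
Read 3: bits[14:23] width=9 -> value=135 (bin 010000111); offset now 23 = byte 2 bit 7; 9 bits remain
Read 4: bits[23:24] width=1 -> value=0 (bin 0); offset now 24 = byte 3 bit 0; 8 bits remain
Read 5: bits[24:30] width=6 -> value=54 (bin 110110); offset now 30 = byte 3 bit 6; 2 bits remain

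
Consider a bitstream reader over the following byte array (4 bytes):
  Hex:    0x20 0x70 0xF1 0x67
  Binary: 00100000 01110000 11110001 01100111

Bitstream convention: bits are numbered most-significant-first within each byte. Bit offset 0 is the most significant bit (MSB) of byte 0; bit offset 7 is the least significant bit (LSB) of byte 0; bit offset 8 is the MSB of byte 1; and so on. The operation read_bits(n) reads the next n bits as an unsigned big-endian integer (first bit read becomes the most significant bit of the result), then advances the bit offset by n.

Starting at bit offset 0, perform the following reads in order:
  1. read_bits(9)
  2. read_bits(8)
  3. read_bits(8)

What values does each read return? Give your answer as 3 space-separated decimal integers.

Read 1: bits[0:9] width=9 -> value=64 (bin 001000000); offset now 9 = byte 1 bit 1; 23 bits remain
Read 2: bits[9:17] width=8 -> value=225 (bin 11100001); offset now 17 = byte 2 bit 1; 15 bits remain
Read 3: bits[17:25] width=8 -> value=226 (bin 11100010); offset now 25 = byte 3 bit 1; 7 bits remain

Answer: 64 225 226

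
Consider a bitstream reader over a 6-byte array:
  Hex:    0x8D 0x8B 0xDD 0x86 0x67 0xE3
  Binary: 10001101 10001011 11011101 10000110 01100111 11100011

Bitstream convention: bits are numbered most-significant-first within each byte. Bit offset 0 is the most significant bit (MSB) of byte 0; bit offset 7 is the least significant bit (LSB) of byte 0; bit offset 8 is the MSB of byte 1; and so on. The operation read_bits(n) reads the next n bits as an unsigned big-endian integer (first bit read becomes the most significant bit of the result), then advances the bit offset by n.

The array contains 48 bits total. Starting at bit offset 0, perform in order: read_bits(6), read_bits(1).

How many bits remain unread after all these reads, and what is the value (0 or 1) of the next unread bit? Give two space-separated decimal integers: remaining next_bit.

Read 1: bits[0:6] width=6 -> value=35 (bin 100011); offset now 6 = byte 0 bit 6; 42 bits remain
Read 2: bits[6:7] width=1 -> value=0 (bin 0); offset now 7 = byte 0 bit 7; 41 bits remain

Answer: 41 1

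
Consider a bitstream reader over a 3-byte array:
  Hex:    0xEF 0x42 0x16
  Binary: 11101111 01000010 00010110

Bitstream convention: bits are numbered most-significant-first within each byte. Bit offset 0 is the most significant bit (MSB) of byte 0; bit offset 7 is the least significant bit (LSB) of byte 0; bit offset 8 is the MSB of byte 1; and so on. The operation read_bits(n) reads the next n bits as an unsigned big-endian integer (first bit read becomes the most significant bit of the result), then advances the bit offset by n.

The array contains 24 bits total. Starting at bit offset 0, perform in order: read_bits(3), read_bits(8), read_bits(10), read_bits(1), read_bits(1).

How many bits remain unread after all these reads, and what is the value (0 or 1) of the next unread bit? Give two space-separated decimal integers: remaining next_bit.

Read 1: bits[0:3] width=3 -> value=7 (bin 111); offset now 3 = byte 0 bit 3; 21 bits remain
Read 2: bits[3:11] width=8 -> value=122 (bin 01111010); offset now 11 = byte 1 bit 3; 13 bits remain
Read 3: bits[11:21] width=10 -> value=66 (bin 0001000010); offset now 21 = byte 2 bit 5; 3 bits remain
Read 4: bits[21:22] width=1 -> value=1 (bin 1); offset now 22 = byte 2 bit 6; 2 bits remain
Read 5: bits[22:23] width=1 -> value=1 (bin 1); offset now 23 = byte 2 bit 7; 1 bits remain

Answer: 1 0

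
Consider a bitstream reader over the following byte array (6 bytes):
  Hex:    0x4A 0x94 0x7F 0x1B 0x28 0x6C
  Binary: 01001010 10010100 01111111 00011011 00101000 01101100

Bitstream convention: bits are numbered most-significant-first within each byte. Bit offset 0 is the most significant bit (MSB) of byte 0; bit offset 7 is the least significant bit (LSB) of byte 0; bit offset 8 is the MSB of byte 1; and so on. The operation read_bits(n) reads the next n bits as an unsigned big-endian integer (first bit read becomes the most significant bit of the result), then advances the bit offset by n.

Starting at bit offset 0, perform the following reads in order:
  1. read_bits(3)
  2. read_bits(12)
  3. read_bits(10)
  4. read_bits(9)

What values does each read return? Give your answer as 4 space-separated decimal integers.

Answer: 2 1354 254 108

Derivation:
Read 1: bits[0:3] width=3 -> value=2 (bin 010); offset now 3 = byte 0 bit 3; 45 bits remain
Read 2: bits[3:15] width=12 -> value=1354 (bin 010101001010); offset now 15 = byte 1 bit 7; 33 bits remain
Read 3: bits[15:25] width=10 -> value=254 (bin 0011111110); offset now 25 = byte 3 bit 1; 23 bits remain
Read 4: bits[25:34] width=9 -> value=108 (bin 001101100); offset now 34 = byte 4 bit 2; 14 bits remain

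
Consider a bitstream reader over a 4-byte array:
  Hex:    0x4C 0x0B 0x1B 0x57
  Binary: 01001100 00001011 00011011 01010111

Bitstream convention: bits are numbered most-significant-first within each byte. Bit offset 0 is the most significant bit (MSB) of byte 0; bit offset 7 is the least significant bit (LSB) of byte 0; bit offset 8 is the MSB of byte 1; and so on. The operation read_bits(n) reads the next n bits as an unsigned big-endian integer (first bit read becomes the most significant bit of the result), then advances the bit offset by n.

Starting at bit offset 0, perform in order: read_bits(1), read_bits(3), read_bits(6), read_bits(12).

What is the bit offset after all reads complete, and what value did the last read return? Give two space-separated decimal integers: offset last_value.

Answer: 22 710

Derivation:
Read 1: bits[0:1] width=1 -> value=0 (bin 0); offset now 1 = byte 0 bit 1; 31 bits remain
Read 2: bits[1:4] width=3 -> value=4 (bin 100); offset now 4 = byte 0 bit 4; 28 bits remain
Read 3: bits[4:10] width=6 -> value=48 (bin 110000); offset now 10 = byte 1 bit 2; 22 bits remain
Read 4: bits[10:22] width=12 -> value=710 (bin 001011000110); offset now 22 = byte 2 bit 6; 10 bits remain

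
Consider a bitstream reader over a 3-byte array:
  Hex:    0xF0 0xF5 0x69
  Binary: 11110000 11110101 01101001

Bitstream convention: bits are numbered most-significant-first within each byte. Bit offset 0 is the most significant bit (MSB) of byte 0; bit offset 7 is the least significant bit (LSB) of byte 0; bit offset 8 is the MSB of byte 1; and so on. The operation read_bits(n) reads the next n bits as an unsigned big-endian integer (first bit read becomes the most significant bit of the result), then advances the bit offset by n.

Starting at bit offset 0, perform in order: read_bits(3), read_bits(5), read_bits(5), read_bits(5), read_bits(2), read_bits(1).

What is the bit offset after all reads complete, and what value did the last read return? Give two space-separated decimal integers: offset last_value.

Answer: 21 1

Derivation:
Read 1: bits[0:3] width=3 -> value=7 (bin 111); offset now 3 = byte 0 bit 3; 21 bits remain
Read 2: bits[3:8] width=5 -> value=16 (bin 10000); offset now 8 = byte 1 bit 0; 16 bits remain
Read 3: bits[8:13] width=5 -> value=30 (bin 11110); offset now 13 = byte 1 bit 5; 11 bits remain
Read 4: bits[13:18] width=5 -> value=21 (bin 10101); offset now 18 = byte 2 bit 2; 6 bits remain
Read 5: bits[18:20] width=2 -> value=2 (bin 10); offset now 20 = byte 2 bit 4; 4 bits remain
Read 6: bits[20:21] width=1 -> value=1 (bin 1); offset now 21 = byte 2 bit 5; 3 bits remain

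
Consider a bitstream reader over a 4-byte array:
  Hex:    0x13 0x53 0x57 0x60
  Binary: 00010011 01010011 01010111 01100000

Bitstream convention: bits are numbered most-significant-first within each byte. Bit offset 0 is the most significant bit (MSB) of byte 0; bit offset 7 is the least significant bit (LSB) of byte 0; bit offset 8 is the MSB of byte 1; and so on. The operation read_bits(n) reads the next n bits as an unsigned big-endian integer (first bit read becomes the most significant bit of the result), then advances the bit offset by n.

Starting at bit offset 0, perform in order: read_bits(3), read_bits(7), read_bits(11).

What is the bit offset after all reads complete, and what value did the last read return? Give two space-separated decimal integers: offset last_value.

Answer: 21 618

Derivation:
Read 1: bits[0:3] width=3 -> value=0 (bin 000); offset now 3 = byte 0 bit 3; 29 bits remain
Read 2: bits[3:10] width=7 -> value=77 (bin 1001101); offset now 10 = byte 1 bit 2; 22 bits remain
Read 3: bits[10:21] width=11 -> value=618 (bin 01001101010); offset now 21 = byte 2 bit 5; 11 bits remain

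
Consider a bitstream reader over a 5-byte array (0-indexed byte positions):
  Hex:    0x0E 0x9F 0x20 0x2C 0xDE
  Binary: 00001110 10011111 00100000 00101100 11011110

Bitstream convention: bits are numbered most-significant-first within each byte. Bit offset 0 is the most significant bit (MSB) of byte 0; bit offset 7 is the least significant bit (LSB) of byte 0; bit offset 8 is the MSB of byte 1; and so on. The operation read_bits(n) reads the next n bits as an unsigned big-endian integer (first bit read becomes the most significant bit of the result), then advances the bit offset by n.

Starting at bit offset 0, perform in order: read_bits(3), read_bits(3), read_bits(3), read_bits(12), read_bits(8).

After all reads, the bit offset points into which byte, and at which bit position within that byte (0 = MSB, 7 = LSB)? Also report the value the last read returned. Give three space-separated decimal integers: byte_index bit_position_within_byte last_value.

Read 1: bits[0:3] width=3 -> value=0 (bin 000); offset now 3 = byte 0 bit 3; 37 bits remain
Read 2: bits[3:6] width=3 -> value=3 (bin 011); offset now 6 = byte 0 bit 6; 34 bits remain
Read 3: bits[6:9] width=3 -> value=5 (bin 101); offset now 9 = byte 1 bit 1; 31 bits remain
Read 4: bits[9:21] width=12 -> value=996 (bin 001111100100); offset now 21 = byte 2 bit 5; 19 bits remain
Read 5: bits[21:29] width=8 -> value=5 (bin 00000101); offset now 29 = byte 3 bit 5; 11 bits remain

Answer: 3 5 5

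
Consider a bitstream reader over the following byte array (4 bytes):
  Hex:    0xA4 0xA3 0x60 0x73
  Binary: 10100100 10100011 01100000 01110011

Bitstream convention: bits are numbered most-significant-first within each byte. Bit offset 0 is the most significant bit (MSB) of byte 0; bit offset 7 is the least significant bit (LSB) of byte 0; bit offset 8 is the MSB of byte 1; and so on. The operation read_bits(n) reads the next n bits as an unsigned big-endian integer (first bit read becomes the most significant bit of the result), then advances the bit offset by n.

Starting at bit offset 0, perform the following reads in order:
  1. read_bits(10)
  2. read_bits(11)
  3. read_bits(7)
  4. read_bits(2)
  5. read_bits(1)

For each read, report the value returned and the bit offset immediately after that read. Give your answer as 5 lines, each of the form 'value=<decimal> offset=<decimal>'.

Read 1: bits[0:10] width=10 -> value=658 (bin 1010010010); offset now 10 = byte 1 bit 2; 22 bits remain
Read 2: bits[10:21] width=11 -> value=1132 (bin 10001101100); offset now 21 = byte 2 bit 5; 11 bits remain
Read 3: bits[21:28] width=7 -> value=7 (bin 0000111); offset now 28 = byte 3 bit 4; 4 bits remain
Read 4: bits[28:30] width=2 -> value=0 (bin 00); offset now 30 = byte 3 bit 6; 2 bits remain
Read 5: bits[30:31] width=1 -> value=1 (bin 1); offset now 31 = byte 3 bit 7; 1 bits remain

Answer: value=658 offset=10
value=1132 offset=21
value=7 offset=28
value=0 offset=30
value=1 offset=31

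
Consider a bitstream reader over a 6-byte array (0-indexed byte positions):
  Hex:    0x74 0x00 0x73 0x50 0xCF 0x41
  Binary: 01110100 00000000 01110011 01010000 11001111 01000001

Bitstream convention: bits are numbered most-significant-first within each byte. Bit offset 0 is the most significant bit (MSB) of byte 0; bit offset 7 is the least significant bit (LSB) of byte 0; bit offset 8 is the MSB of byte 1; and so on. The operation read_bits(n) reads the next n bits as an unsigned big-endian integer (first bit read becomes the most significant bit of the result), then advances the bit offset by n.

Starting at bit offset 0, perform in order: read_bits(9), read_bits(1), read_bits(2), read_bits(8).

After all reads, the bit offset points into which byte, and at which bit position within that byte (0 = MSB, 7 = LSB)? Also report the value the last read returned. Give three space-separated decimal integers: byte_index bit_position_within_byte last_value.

Read 1: bits[0:9] width=9 -> value=232 (bin 011101000); offset now 9 = byte 1 bit 1; 39 bits remain
Read 2: bits[9:10] width=1 -> value=0 (bin 0); offset now 10 = byte 1 bit 2; 38 bits remain
Read 3: bits[10:12] width=2 -> value=0 (bin 00); offset now 12 = byte 1 bit 4; 36 bits remain
Read 4: bits[12:20] width=8 -> value=7 (bin 00000111); offset now 20 = byte 2 bit 4; 28 bits remain

Answer: 2 4 7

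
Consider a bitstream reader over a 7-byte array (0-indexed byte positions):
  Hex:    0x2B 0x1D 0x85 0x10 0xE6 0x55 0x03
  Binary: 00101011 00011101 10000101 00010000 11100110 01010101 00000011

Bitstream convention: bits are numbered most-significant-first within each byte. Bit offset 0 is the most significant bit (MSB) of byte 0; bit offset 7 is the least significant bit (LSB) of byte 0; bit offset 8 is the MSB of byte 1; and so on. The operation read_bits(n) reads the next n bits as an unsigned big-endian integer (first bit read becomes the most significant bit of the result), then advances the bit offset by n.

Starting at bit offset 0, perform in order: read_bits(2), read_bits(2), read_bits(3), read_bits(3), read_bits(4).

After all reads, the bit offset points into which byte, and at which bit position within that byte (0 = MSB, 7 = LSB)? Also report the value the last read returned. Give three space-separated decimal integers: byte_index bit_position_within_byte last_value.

Answer: 1 6 7

Derivation:
Read 1: bits[0:2] width=2 -> value=0 (bin 00); offset now 2 = byte 0 bit 2; 54 bits remain
Read 2: bits[2:4] width=2 -> value=2 (bin 10); offset now 4 = byte 0 bit 4; 52 bits remain
Read 3: bits[4:7] width=3 -> value=5 (bin 101); offset now 7 = byte 0 bit 7; 49 bits remain
Read 4: bits[7:10] width=3 -> value=4 (bin 100); offset now 10 = byte 1 bit 2; 46 bits remain
Read 5: bits[10:14] width=4 -> value=7 (bin 0111); offset now 14 = byte 1 bit 6; 42 bits remain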